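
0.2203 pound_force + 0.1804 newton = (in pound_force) 1 pound_force = 4.4482216 N, so 0.2203 pound_force = 0.2203 * 4.4482216 = 0.97994322 N. 0.1804 newton = 0.1804 N. Sum: 0.97994322 + 0.1804 = 1.1603432 N. 1 pound_force = 4.4482216 N, so 1.1603432 N = 1.1603432 / 4.4482216 = 0.26085553 pound_force ≈ 0.2609 pound_force (4 s.f.). Final answer: 0.2609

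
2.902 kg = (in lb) 1 lb = 0.45359237 kg, so 2.902 kg = 2.902 / 0.45359237 = 6.3978148 lb ≈ 6.398 lb (4 s.f.). Final answer: 6.398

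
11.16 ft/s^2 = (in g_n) 1 ft/s^2 = 0.3048 m/s^2, so 11.16 ft/s^2 = 11.16 * 0.3048 = 3.401568 m/s^2. 1 g_n = 9.80665 m/s^2, so 3.401568 m/s^2 = 3.401568 / 9.80665 = 0.3468634 g_n ≈ 0.3469 g_n (4 s.f.). Final answer: 0.3469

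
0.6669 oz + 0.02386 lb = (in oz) 1.049. Check: 1 oz = 0.028349523 kg, so 0.6669 oz = 0.6669 * 0.028349523 = 0.018906297 kg. 1 lb = 0.45359237 kg, so 0.02386 lb = 0.02386 * 0.45359237 = 0.010822714 kg. Sum: 0.018906297 + 0.010822714 = 0.029729011 kg. 1 oz = 0.028349523 kg, so 0.029729011 kg = 0.029729011 / 0.028349523 = 1.04866 oz ≈ 1.049 oz (4 s.f.).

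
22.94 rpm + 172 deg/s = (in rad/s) 5.404. Check: 1 rpm = 0.10471976 rad/s, so 22.94 rpm = 22.94 * 0.10471976 = 2.4022712 rad/s. 1 deg/s = 0.017453293 rad/s, so 172 deg/s = 172 * 0.017453293 = 3.0019663 rad/s. Sum: 2.4022712 + 3.0019663 = 5.4042375 rad/s. Result: 5.4042375 rad/s ≈ 5.404 rad/s (4 s.f.).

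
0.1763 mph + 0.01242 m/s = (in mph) 0.2041. Check: 1 mph = 0.44704 m/s, so 0.1763 mph = 0.1763 * 0.44704 = 0.078813152 m/s. 0.01242 m/s is already in m/s. Sum: 0.078813152 + 0.01242 = 0.091233152 m/s. 1 mph = 0.44704 m/s, so 0.091233152 m/s = 0.091233152 / 0.44704 = 0.20408275 mph ≈ 0.2041 mph (4 s.f.).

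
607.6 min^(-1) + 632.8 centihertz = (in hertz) 16.45. Check: 1 min^(-1) = 0.016666667 Hz, so 607.6 min^(-1) = 607.6 * 0.016666667 = 10.126667 Hz. 1 centihertz = 0.01 Hz, so 632.8 centihertz = 632.8 * 0.01 = 6.328 Hz. Sum: 10.126667 + 6.328 = 16.454667 Hz. 16.454667 Hz = 16.454667 hertz ≈ 16.45 hertz (4 s.f.).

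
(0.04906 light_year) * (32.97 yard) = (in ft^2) 1 light_year = 9.4607305e+15 m, so 0.04906 light_year = 0.04906 * 9.4607305e+15 = 4.6414344e+14 m. 1 yard = 0.9144 m, so 32.97 yard = 32.97 * 0.9144 = 30.147768 m. Combine: 4.6414344e+14 m * 30.147768 m = 1.3992889e+16 m^2. 1 ft^2 = 0.09290304 m^2, so 1.3992889e+16 m^2 = 1.3992889e+16 / 0.09290304 = 1.506182e+17 ft^2 ≈ 1.506e+17 ft^2 (4 s.f.). Final answer: 1.506e+17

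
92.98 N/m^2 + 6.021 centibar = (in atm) 0.06034. Check: 92.98 N/m^2 = 92.98 Pa. 1 centibar = 1000 Pa, so 6.021 centibar = 6.021 * 1000 = 6021 Pa. Sum: 92.98 + 6021 = 6113.98 Pa. 1 atm = 101325 Pa, so 6113.98 Pa = 6113.98 / 101325 = 0.060340291 atm ≈ 0.06034 atm (4 s.f.).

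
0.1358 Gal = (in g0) 0.0001385. Check: 1 Gal = 0.01 m/s^2, so 0.1358 Gal = 0.1358 * 0.01 = 0.001358 m/s^2. 1 g0 = 9.80665 m/s^2, so 0.001358 m/s^2 = 0.001358 / 9.80665 = 0.00013847746 g0 ≈ 0.0001385 g0 (4 s.f.).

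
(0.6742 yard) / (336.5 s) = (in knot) 1 yard = 0.9144 m, so 0.6742 yard = 0.6742 * 0.9144 = 0.61648848 m. 336.5 s is already in s. Combine: 0.61648848 m / 336.5 s = 0.0018320609 m/s. 1 knot = 0.51444444 m/s, so 0.0018320609 m/s = 0.0018320609 / 0.51444444 = 0.0035612414 knot ≈ 0.003561 knot (4 s.f.). Final answer: 0.003561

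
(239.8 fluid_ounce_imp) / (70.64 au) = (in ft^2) 6.94e-15. Check: 1 fluid_ounce_imp = 2.8413063e-05 m^3, so 239.8 fluid_ounce_imp = 239.8 * 2.8413063e-05 = 0.0068134524 m^3. 1 au = 1.4959787e+11 m, so 70.64 au = 70.64 * 1.4959787e+11 = 1.0567594e+13 m. Combine: 0.0068134524 m^3 / 1.0567594e+13 m = 6.4474966e-16 m^2. 1 ft^2 = 0.09290304 m^2, so 6.4474966e-16 m^2 = 6.4474966e-16 / 0.09290304 = 6.9400276e-15 ft^2 ≈ 6.94e-15 ft^2 (4 s.f.).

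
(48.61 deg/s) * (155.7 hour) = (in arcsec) 9.809e+10. Check: 1 deg/s = 0.017453293 rad/s, so 48.61 deg/s = 48.61 * 0.017453293 = 0.84840455 rad/s. 1 hour = 3600 s, so 155.7 hour = 155.7 * 3600 = 560520 s. Combine: 0.84840455 rad/s * 560520 s = 475547.72 rad. 1 arcsec = 4.8481368e-06 rad, so 475547.72 rad = 475547.72 / 4.8481368e-06 = 9.8088758e+10 arcsec ≈ 9.809e+10 arcsec (4 s.f.).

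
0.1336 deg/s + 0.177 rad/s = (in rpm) 1.712. Check: 1 deg/s = 0.017453293 rad/s, so 0.1336 deg/s = 0.1336 * 0.017453293 = 0.0023317599 rad/s. 0.177 rad/s is already in rad/s. Sum: 0.0023317599 + 0.177 = 0.17933176 rad/s. 1 rpm = 0.10471976 rad/s, so 0.17933176 rad/s = 0.17933176 / 0.10471976 = 1.7124922 rpm ≈ 1.712 rpm (4 s.f.).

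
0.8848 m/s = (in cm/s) 88.48. Check: 1 cm/s = 0.01 m/s, so 0.8848 m/s = 0.8848 / 0.01 = 88.48 cm/s.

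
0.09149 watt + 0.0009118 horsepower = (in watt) 0.7714. Check: 0.09149 watt = 0.09149 W. 1 horsepower = 745.69987 W, so 0.0009118 horsepower = 0.0009118 * 745.69987 = 0.67992914 W. Sum: 0.09149 + 0.67992914 = 0.77141914 W. 0.77141914 W = 0.77141914 watt ≈ 0.7714 watt (4 s.f.).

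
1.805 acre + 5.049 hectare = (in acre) 1 acre = 4046.8564 m^2, so 1.805 acre = 1.805 * 4046.8564 = 7304.5758 m^2. 1 hectare = 10000 m^2, so 5.049 hectare = 5.049 * 10000 = 50490 m^2. Sum: 7304.5758 + 50490 = 57794.576 m^2. 1 acre = 4046.8564 m^2, so 57794.576 m^2 = 57794.576 / 4046.8564 = 14.281351 acre ≈ 14.28 acre (4 s.f.). Final answer: 14.28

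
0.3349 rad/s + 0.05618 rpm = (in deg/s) 0.3349 rad/s is already in rad/s. 1 rpm = 0.10471976 rad/s, so 0.05618 rpm = 0.05618 * 0.10471976 = 0.0058831558 rad/s. Sum: 0.3349 + 0.0058831558 = 0.34078316 rad/s. 1 deg/s = 0.017453293 rad/s, so 0.34078316 rad/s = 0.34078316 / 0.017453293 = 19.525437 deg/s ≈ 19.53 deg/s (4 s.f.). Final answer: 19.53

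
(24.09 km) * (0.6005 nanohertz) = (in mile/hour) 1 km = 1000 m, so 24.09 km = 24.09 * 1000 = 24090 m. 1 nanohertz = 1e-09 Hz, so 0.6005 nanohertz = 0.6005 * 1e-09 = 6.005e-10 Hz. Combine: 24090 m * 6.005e-10 Hz = 1.4466045e-05 m/s. 1 mile/hour = 0.44704 m/s, so 1.4466045e-05 m/s = 1.4466045e-05 / 0.44704 = 3.2359621e-05 mile/hour ≈ 3.236e-05 mile/hour (4 s.f.). Final answer: 3.236e-05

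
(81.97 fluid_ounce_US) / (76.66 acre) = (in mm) 7.814e-06. Check: 1 fluid_ounce_US = 2.957353e-05 m^3, so 81.97 fluid_ounce_US = 81.97 * 2.957353e-05 = 0.0024241422 m^3. 1 acre = 4046.8564 m^2, so 76.66 acre = 76.66 * 4046.8564 = 310232.01 m^2. Combine: 0.0024241422 m^3 / 310232.01 m^2 = 7.8139654e-09 m. 1 mm = 0.001 m, so 7.8139654e-09 m = 7.8139654e-09 / 0.001 = 7.8139654e-06 mm ≈ 7.814e-06 mm (4 s.f.).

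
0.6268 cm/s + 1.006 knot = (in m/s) 1 cm/s = 0.01 m/s, so 0.6268 cm/s = 0.6268 * 0.01 = 0.006268 m/s. 1 knot = 0.51444444 m/s, so 1.006 knot = 1.006 * 0.51444444 = 0.51753111 m/s. Sum: 0.006268 + 0.51753111 = 0.52379911 m/s. Result: 0.52379911 m/s ≈ 0.5238 m/s (4 s.f.). Final answer: 0.5238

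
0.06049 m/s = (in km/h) 0.2178. Check: 1 km/h = 0.27777778 m/s, so 0.06049 m/s = 0.06049 / 0.27777778 = 0.217764 km/h ≈ 0.2178 km/h (4 s.f.).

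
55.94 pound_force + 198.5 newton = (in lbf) 1 pound_force = 4.4482216 N, so 55.94 pound_force = 55.94 * 4.4482216 = 248.83352 N. 198.5 newton = 198.5 N. Sum: 248.83352 + 198.5 = 447.33352 N. 1 lbf = 4.4482216 N, so 447.33352 N = 447.33352 / 4.4482216 = 100.56458 lbf ≈ 100.6 lbf (4 s.f.). Final answer: 100.6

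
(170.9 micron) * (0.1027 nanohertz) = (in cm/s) 1 micron = 1e-06 m, so 170.9 micron = 170.9 * 1e-06 = 0.0001709 m. 1 nanohertz = 1e-09 Hz, so 0.1027 nanohertz = 0.1027 * 1e-09 = 1.027e-10 Hz. Combine: 0.0001709 m * 1.027e-10 Hz = 1.755143e-14 m/s. 1 cm/s = 0.01 m/s, so 1.755143e-14 m/s = 1.755143e-14 / 0.01 = 1.755143e-12 cm/s ≈ 1.755e-12 cm/s (4 s.f.). Final answer: 1.755e-12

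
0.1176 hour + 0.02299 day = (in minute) 1 hour = 3600 s, so 0.1176 hour = 0.1176 * 3600 = 423.36 s. 1 day = 86400 s, so 0.02299 day = 0.02299 * 86400 = 1986.336 s. Sum: 423.36 + 1986.336 = 2409.696 s. 1 minute = 60 s, so 2409.696 s = 2409.696 / 60 = 40.1616 minute ≈ 40.16 minute (4 s.f.). Final answer: 40.16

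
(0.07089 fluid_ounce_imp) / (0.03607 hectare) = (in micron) 1 fluid_ounce_imp = 2.8413063e-05 m^3, so 0.07089 fluid_ounce_imp = 0.07089 * 2.8413063e-05 = 2.014202e-06 m^3. 1 hectare = 10000 m^2, so 0.03607 hectare = 0.03607 * 10000 = 360.7 m^2. Combine: 2.014202e-06 m^3 / 360.7 m^2 = 5.5841475e-09 m. 1 micron = 1e-06 m, so 5.5841475e-09 m = 5.5841475e-09 / 1e-06 = 0.0055841475 micron ≈ 0.005584 micron (4 s.f.). Final answer: 0.005584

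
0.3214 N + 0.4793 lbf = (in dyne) 2.453e+05. Check: 0.3214 N is already in N. 1 lbf = 4.4482216 N, so 0.4793 lbf = 0.4793 * 4.4482216 = 2.1320326 N. Sum: 0.3214 + 2.1320326 = 2.4534326 N. 1 dyne = 1e-05 N, so 2.4534326 N = 2.4534326 / 1e-05 = 245343.26 dyne ≈ 2.453e+05 dyne (4 s.f.).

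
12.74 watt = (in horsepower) 0.01708. Check: 12.74 watt = 12.74 W. 1 horsepower = 745.69987 W, so 12.74 W = 12.74 / 745.69987 = 0.017084621 horsepower ≈ 0.01708 horsepower (4 s.f.).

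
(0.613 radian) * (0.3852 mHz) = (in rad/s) 0.0002361. Check: 0.613 radian = 0.613 rad. 1 mHz = 0.001 Hz, so 0.3852 mHz = 0.3852 * 0.001 = 0.0003852 Hz. Combine: 0.613 rad * 0.0003852 Hz = 0.0002361276 rad/s. Result: 0.0002361276 rad/s ≈ 0.0002361 rad/s (4 s.f.).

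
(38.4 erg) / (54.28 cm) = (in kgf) 1 erg = 1e-07 J, so 38.4 erg = 38.4 * 1e-07 = 3.84e-06 J. 1 cm = 0.01 m, so 54.28 cm = 54.28 * 0.01 = 0.5428 m. Combine: 3.84e-06 J / 0.5428 m = 7.0744289e-06 N. 1 kgf = 9.80665 N, so 7.0744289e-06 N = 7.0744289e-06 / 9.80665 = 7.2139098e-07 kgf ≈ 7.214e-07 kgf (4 s.f.). Final answer: 7.214e-07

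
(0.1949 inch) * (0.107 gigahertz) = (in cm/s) 5.297e+07. Check: 1 inch = 0.0254 m, so 0.1949 inch = 0.1949 * 0.0254 = 0.00495046 m. 1 gigahertz = 1e+09 Hz, so 0.107 gigahertz = 0.107 * 1e+09 = 1.07e+08 Hz. Combine: 0.00495046 m * 1.07e+08 Hz = 529699.22 m/s. 1 cm/s = 0.01 m/s, so 529699.22 m/s = 529699.22 / 0.01 = 52969922 cm/s ≈ 5.297e+07 cm/s (4 s.f.).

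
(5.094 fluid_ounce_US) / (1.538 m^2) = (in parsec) 1 fluid_ounce_US = 2.957353e-05 m^3, so 5.094 fluid_ounce_US = 5.094 * 2.957353e-05 = 0.00015064756 m^3. 1.538 m^2 is already in m^2. Combine: 0.00015064756 m^3 / 1.538 m^2 = 9.7950299e-05 m. 1 parsec = 3.0856776e+16 m, so 9.7950299e-05 m = 9.7950299e-05 / 3.0856776e+16 = 3.174353e-21 parsec ≈ 3.174e-21 parsec (4 s.f.). Final answer: 3.174e-21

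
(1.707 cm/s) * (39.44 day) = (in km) 58.17. Check: 1 cm/s = 0.01 m/s, so 1.707 cm/s = 1.707 * 0.01 = 0.01707 m/s. 1 day = 86400 s, so 39.44 day = 39.44 * 86400 = 3407616 s. Combine: 0.01707 m/s * 3407616 s = 58168.005 m. 1 km = 1000 m, so 58168.005 m = 58168.005 / 1000 = 58.168005 km ≈ 58.17 km (4 s.f.).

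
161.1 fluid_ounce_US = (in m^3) 0.004764. Check: 1 fluid_ounce_US = 2.957353e-05 m^3, so 161.1 fluid_ounce_US = 161.1 * 2.957353e-05 = 0.0047642956 m^3. Result: 0.0047642956 m^3 ≈ 0.004764 m^3 (4 s.f.).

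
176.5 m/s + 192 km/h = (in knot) 446.8. Check: 176.5 m/s is already in m/s. 1 km/h = 0.27777778 m/s, so 192 km/h = 192 * 0.27777778 = 53.333333 m/s. Sum: 176.5 + 53.333333 = 229.83333 m/s. 1 knot = 0.51444444 m/s, so 229.83333 m/s = 229.83333 / 0.51444444 = 446.76026 knot ≈ 446.8 knot (4 s.f.).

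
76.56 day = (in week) 1 day = 86400 s, so 76.56 day = 76.56 * 86400 = 6614784 s. 1 week = 604800 s, so 6614784 s = 6614784 / 604800 = 10.937143 week ≈ 10.94 week (4 s.f.). Final answer: 10.94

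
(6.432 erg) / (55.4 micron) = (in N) 1 erg = 1e-07 J, so 6.432 erg = 6.432 * 1e-07 = 6.432e-07 J. 1 micron = 1e-06 m, so 55.4 micron = 55.4 * 1e-06 = 5.54e-05 m. Combine: 6.432e-07 J / 5.54e-05 m = 0.011610108 N. Result: 0.011610108 N ≈ 0.01161 N (4 s.f.). Final answer: 0.01161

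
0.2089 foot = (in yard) 1 foot = 0.3048 m, so 0.2089 foot = 0.2089 * 0.3048 = 0.06367272 m. 1 yard = 0.9144 m, so 0.06367272 m = 0.06367272 / 0.9144 = 0.069633333 yard ≈ 0.06963 yard (4 s.f.). Final answer: 0.06963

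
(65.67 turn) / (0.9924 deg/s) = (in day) 1 turn = 6.2831853 rad, so 65.67 turn = 65.67 * 6.2831853 = 412.61678 rad. 1 deg/s = 0.017453293 rad/s, so 0.9924 deg/s = 0.9924 * 0.017453293 = 0.017320647 rad/s. Combine: 412.61678 rad / 0.017320647 rad/s = 23822.249 s. 1 day = 86400 s, so 23822.249 s = 23822.249 / 86400 = 0.27572048 day ≈ 0.2757 day (4 s.f.). Final answer: 0.2757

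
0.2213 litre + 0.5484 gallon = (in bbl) 1 litre = 0.001 m^3, so 0.2213 litre = 0.2213 * 0.001 = 0.0002213 m^3. 1 gallon = 0.0037854118 m^3, so 0.5484 gallon = 0.5484 * 0.0037854118 = 0.0020759198 m^3. Sum: 0.0002213 + 0.0020759198 = 0.0022972198 m^3. 1 bbl = 0.15898729 m^3, so 0.0022972198 m^3 = 0.0022972198 / 0.15898729 = 0.014449078 bbl ≈ 0.01445 bbl (4 s.f.). Final answer: 0.01445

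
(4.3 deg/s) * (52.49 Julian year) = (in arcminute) 4.274e+11. Check: 1 deg/s = 0.017453293 rad/s, so 4.3 deg/s = 4.3 * 0.017453293 = 0.075049158 rad/s. 1 Julian year = 31557600 s, so 52.49 Julian year = 52.49 * 31557600 = 1.6564584e+09 s. Combine: 0.075049158 rad/s * 1.6564584e+09 s = 1.2431581e+08 rad. 1 arcminute = 0.00029088821 rad, so 1.2431581e+08 rad = 1.2431581e+08 / 0.00029088821 = 4.2736627e+11 arcminute ≈ 4.274e+11 arcminute (4 s.f.).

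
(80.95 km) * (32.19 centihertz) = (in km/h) 1 km = 1000 m, so 80.95 km = 80.95 * 1000 = 80950 m. 1 centihertz = 0.01 Hz, so 32.19 centihertz = 32.19 * 0.01 = 0.3219 Hz. Combine: 80950 m * 0.3219 Hz = 26057.805 m/s. 1 km/h = 0.27777778 m/s, so 26057.805 m/s = 26057.805 / 0.27777778 = 93808.098 km/h ≈ 9.381e+04 km/h (4 s.f.). Final answer: 9.381e+04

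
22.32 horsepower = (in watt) 1.664e+04. Check: 1 horsepower = 745.69987 W, so 22.32 horsepower = 22.32 * 745.69987 = 16644.021 W. 16644.021 W = 16644.021 watt ≈ 1.664e+04 watt (4 s.f.).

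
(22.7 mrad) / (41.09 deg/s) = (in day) 1 mrad = 0.001 rad, so 22.7 mrad = 22.7 * 0.001 = 0.0227 rad. 1 deg/s = 0.017453293 rad/s, so 41.09 deg/s = 41.09 * 0.017453293 = 0.71715579 rad/s. Combine: 0.0227 rad / 0.71715579 rad/s = 0.031652816 s. 1 day = 86400 s, so 0.031652816 s = 0.031652816 / 86400 = 3.6635203e-07 day ≈ 3.664e-07 day (4 s.f.). Final answer: 3.664e-07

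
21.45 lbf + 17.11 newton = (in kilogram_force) 11.47. Check: 1 lbf = 4.4482216 N, so 21.45 lbf = 21.45 * 4.4482216 = 95.414354 N. 17.11 newton = 17.11 N. Sum: 95.414354 + 17.11 = 112.52435 N. 1 kilogram_force = 9.80665 N, so 112.52435 N = 112.52435 / 9.80665 = 11.474291 kilogram_force ≈ 11.47 kilogram_force (4 s.f.).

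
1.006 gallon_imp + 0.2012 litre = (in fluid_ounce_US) 161.4. Check: 1 gallon_imp = 0.00454609 m^3, so 1.006 gallon_imp = 1.006 * 0.00454609 = 0.0045733665 m^3. 1 litre = 0.001 m^3, so 0.2012 litre = 0.2012 * 0.001 = 0.0002012 m^3. Sum: 0.0045733665 + 0.0002012 = 0.0047745665 m^3. 1 fluid_ounce_US = 2.957353e-05 m^3, so 0.0047745665 m^3 = 0.0047745665 / 2.957353e-05 = 161.4473 fluid_ounce_US ≈ 161.4 fluid_ounce_US (4 s.f.).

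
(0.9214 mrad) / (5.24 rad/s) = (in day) 2.035e-09. Check: 1 mrad = 0.001 rad, so 0.9214 mrad = 0.9214 * 0.001 = 0.0009214 rad. 5.24 rad/s is already in rad/s. Combine: 0.0009214 rad / 5.24 rad/s = 0.00017583969 s. 1 day = 86400 s, so 0.00017583969 s = 0.00017583969 / 86400 = 2.0351817e-09 day ≈ 2.035e-09 day (4 s.f.).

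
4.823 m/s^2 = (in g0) 1 g0 = 9.80665 m/s^2, so 4.823 m/s^2 = 4.823 / 9.80665 = 0.49180913 g0 ≈ 0.4918 g0 (4 s.f.). Final answer: 0.4918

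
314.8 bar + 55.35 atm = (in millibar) 3.709e+05. Check: 1 bar = 100000 Pa, so 314.8 bar = 314.8 * 100000 = 31480000 Pa. 1 atm = 101325 Pa, so 55.35 atm = 55.35 * 101325 = 5608338.8 Pa. Sum: 31480000 + 5608338.8 = 37088339 Pa. 1 millibar = 100 Pa, so 37088339 Pa = 37088339 / 100 = 370883.39 millibar ≈ 3.709e+05 millibar (4 s.f.).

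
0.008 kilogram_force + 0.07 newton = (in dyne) 1 kilogram_force = 9.80665 N, so 0.008 kilogram_force = 0.008 * 9.80665 = 0.0784532 N. 0.07 newton = 0.07 N. Sum: 0.0784532 + 0.07 = 0.1484532 N. 1 dyne = 1e-05 N, so 0.1484532 N = 0.1484532 / 1e-05 = 14845.32 dyne ≈ 1.485e+04 dyne (4 s.f.). Final answer: 1.485e+04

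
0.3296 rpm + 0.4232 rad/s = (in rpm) 4.371. Check: 1 rpm = 0.10471976 rad/s, so 0.3296 rpm = 0.3296 * 0.10471976 = 0.034515631 rad/s. 0.4232 rad/s is already in rad/s. Sum: 0.034515631 + 0.4232 = 0.45771563 rad/s. 1 rpm = 0.10471976 rad/s, so 0.45771563 rad/s = 0.45771563 / 0.10471976 = 4.3708623 rpm ≈ 4.371 rpm (4 s.f.).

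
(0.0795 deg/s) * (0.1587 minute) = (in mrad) 13.21. Check: 1 deg/s = 0.017453293 rad/s, so 0.0795 deg/s = 0.0795 * 0.017453293 = 0.0013875368 rad/s. 1 minute = 60 s, so 0.1587 minute = 0.1587 * 60 = 9.522 s. Combine: 0.0013875368 rad/s * 9.522 s = 0.013212125 rad. 1 mrad = 0.001 rad, so 0.013212125 rad = 0.013212125 / 0.001 = 13.212125 mrad ≈ 13.21 mrad (4 s.f.).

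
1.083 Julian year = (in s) 3.418e+07. Check: 1 Julian year = 31557600 s, so 1.083 Julian year = 1.083 * 31557600 = 34176881 s. Result: 34176881 s ≈ 3.418e+07 s (4 s.f.).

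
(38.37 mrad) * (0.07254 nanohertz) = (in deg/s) 1 mrad = 0.001 rad, so 38.37 mrad = 38.37 * 0.001 = 0.03837 rad. 1 nanohertz = 1e-09 Hz, so 0.07254 nanohertz = 0.07254 * 1e-09 = 7.254e-11 Hz. Combine: 0.03837 rad * 7.254e-11 Hz = 2.7833598e-12 rad/s. 1 deg/s = 0.017453293 rad/s, so 2.7833598e-12 rad/s = 2.7833598e-12 / 0.017453293 = 1.5947477e-10 deg/s ≈ 1.595e-10 deg/s (4 s.f.). Final answer: 1.595e-10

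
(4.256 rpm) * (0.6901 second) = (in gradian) 19.58. Check: 1 rpm = 0.10471976 rad/s, so 4.256 rpm = 4.256 * 0.10471976 = 0.44568728 rad/s. 0.6901 second = 0.6901 s. Combine: 0.44568728 rad/s * 0.6901 s = 0.30756879 rad. 1 gradian = 0.015707963 rad, so 0.30756879 rad = 0.30756879 / 0.015707963 = 19.580437 gradian ≈ 19.58 gradian (4 s.f.).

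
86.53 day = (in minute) 1 day = 86400 s, so 86.53 day = 86.53 * 86400 = 7476192 s. 1 minute = 60 s, so 7476192 s = 7476192 / 60 = 124603.2 minute ≈ 1.246e+05 minute (4 s.f.). Final answer: 1.246e+05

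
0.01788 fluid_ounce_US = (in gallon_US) 0.0001397. Check: 1 fluid_ounce_US = 2.957353e-05 m^3, so 0.01788 fluid_ounce_US = 0.01788 * 2.957353e-05 = 5.2877471e-07 m^3. 1 gallon_US = 0.0037854118 m^3, so 5.2877471e-07 m^3 = 5.2877471e-07 / 0.0037854118 = 0.0001396875 gallon_US ≈ 0.0001397 gallon_US (4 s.f.).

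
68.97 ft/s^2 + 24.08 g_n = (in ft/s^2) 843.7. Check: 1 ft/s^2 = 0.3048 m/s^2, so 68.97 ft/s^2 = 68.97 * 0.3048 = 21.022056 m/s^2. 1 g_n = 9.80665 m/s^2, so 24.08 g_n = 24.08 * 9.80665 = 236.14413 m/s^2. Sum: 21.022056 + 236.14413 = 257.16619 m/s^2. 1 ft/s^2 = 0.3048 m/s^2, so 257.16619 m/s^2 = 257.16619 / 0.3048 = 843.72109 ft/s^2 ≈ 843.7 ft/s^2 (4 s.f.).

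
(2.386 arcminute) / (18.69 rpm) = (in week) 1 arcminute = 0.00029088821 rad, so 2.386 arcminute = 2.386 * 0.00029088821 = 0.00069405927 rad. 1 rpm = 0.10471976 rad/s, so 18.69 rpm = 18.69 * 0.10471976 = 1.9572122 rad/s. Combine: 0.00069405927 rad / 1.9572122 rad/s = 0.00035461625 s. 1 week = 604800 s, so 0.00035461625 s = 0.00035461625 / 604800 = 5.863364e-10 week ≈ 5.863e-10 week (4 s.f.). Final answer: 5.863e-10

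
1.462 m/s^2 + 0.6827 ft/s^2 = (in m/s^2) 1.462 m/s^2 is already in m/s^2. 1 ft/s^2 = 0.3048 m/s^2, so 0.6827 ft/s^2 = 0.6827 * 0.3048 = 0.20808696 m/s^2. Sum: 1.462 + 0.20808696 = 1.670087 m/s^2. Result: 1.670087 m/s^2 ≈ 1.67 m/s^2 (4 s.f.). Final answer: 1.67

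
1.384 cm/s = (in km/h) 1 cm/s = 0.01 m/s, so 1.384 cm/s = 1.384 * 0.01 = 0.01384 m/s. 1 km/h = 0.27777778 m/s, so 0.01384 m/s = 0.01384 / 0.27777778 = 0.049824 km/h ≈ 0.04982 km/h (4 s.f.). Final answer: 0.04982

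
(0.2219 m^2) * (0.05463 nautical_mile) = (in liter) 2.245e+04. Check: 0.2219 m^2 is already in m^2. 1 nautical_mile = 1852 m, so 0.05463 nautical_mile = 0.05463 * 1852 = 101.17476 m. Combine: 0.2219 m^2 * 101.17476 m = 22.450679 m^3. 1 liter = 0.001 m^3, so 22.450679 m^3 = 22.450679 / 0.001 = 22450.679 liter ≈ 2.245e+04 liter (4 s.f.).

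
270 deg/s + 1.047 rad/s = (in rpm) 1 deg/s = 0.017453293 rad/s, so 270 deg/s = 270 * 0.017453293 = 4.712389 rad/s. 1.047 rad/s is already in rad/s. Sum: 4.712389 + 1.047 = 5.759389 rad/s. 1 rpm = 0.10471976 rad/s, so 5.759389 rad/s = 5.759389 / 0.10471976 = 54.998114 rpm ≈ 55 rpm (4 s.f.). Final answer: 55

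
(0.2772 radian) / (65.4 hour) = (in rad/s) 0.2772 radian = 0.2772 rad. 1 hour = 3600 s, so 65.4 hour = 65.4 * 3600 = 235440 s. Combine: 0.2772 rad / 235440 s = 1.17737e-06 rad/s. Result: 1.17737e-06 rad/s ≈ 1.177e-06 rad/s (4 s.f.). Final answer: 1.177e-06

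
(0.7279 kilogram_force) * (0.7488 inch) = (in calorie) 1 kilogram_force = 9.80665 N, so 0.7279 kilogram_force = 0.7279 * 9.80665 = 7.1382605 N. 1 inch = 0.0254 m, so 0.7488 inch = 0.7488 * 0.0254 = 0.01901952 m. Combine: 7.1382605 N * 0.01901952 m = 0.13576629 J. 1 calorie = 4.184 J, so 0.13576629 J = 0.13576629 / 4.184 = 0.032448922 calorie ≈ 0.03245 calorie (4 s.f.). Final answer: 0.03245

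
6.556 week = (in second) 3.965e+06. Check: 1 week = 604800 s, so 6.556 week = 6.556 * 604800 = 3965068.8 s. 3965068.8 s = 3965068.8 second ≈ 3.965e+06 second (4 s.f.).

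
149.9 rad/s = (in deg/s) 1 deg/s = 0.017453293 rad/s, so 149.9 rad/s = 149.9 / 0.017453293 = 8588.6373 deg/s ≈ 8589 deg/s (4 s.f.). Final answer: 8589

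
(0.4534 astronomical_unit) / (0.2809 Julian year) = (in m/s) 1 astronomical_unit = 1.4959787e+11 m, so 0.4534 astronomical_unit = 0.4534 * 1.4959787e+11 = 6.7827675e+10 m. 1 Julian year = 31557600 s, so 0.2809 Julian year = 0.2809 * 31557600 = 8864529.8 s. Combine: 6.7827675e+10 m / 8864529.8 s = 7651.5817 m/s. Result: 7651.5817 m/s ≈ 7652 m/s (4 s.f.). Final answer: 7652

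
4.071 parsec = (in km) 1.256e+14. Check: 1 parsec = 3.0856776e+16 m, so 4.071 parsec = 4.071 * 3.0856776e+16 = 1.2561793e+17 m. 1 km = 1000 m, so 1.2561793e+17 m = 1.2561793e+17 / 1000 = 1.2561793e+14 km ≈ 1.256e+14 km (4 s.f.).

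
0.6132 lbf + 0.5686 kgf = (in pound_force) 1 lbf = 4.4482216 N, so 0.6132 lbf = 0.6132 * 4.4482216 = 2.7276495 N. 1 kgf = 9.80665 N, so 0.5686 kgf = 0.5686 * 9.80665 = 5.5760612 N. Sum: 2.7276495 + 5.5760612 = 8.3037107 N. 1 pound_force = 4.4482216 N, so 8.3037107 N = 8.3037107 / 4.4482216 = 1.8667484 pound_force ≈ 1.867 pound_force (4 s.f.). Final answer: 1.867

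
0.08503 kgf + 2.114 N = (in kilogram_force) 0.3006. Check: 1 kgf = 9.80665 N, so 0.08503 kgf = 0.08503 * 9.80665 = 0.83385945 N. 2.114 N is already in N. Sum: 0.83385945 + 2.114 = 2.9478594 N. 1 kilogram_force = 9.80665 N, so 2.9478594 N = 2.9478594 / 9.80665 = 0.30059801 kilogram_force ≈ 0.3006 kilogram_force (4 s.f.).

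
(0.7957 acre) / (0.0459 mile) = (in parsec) 1.413e-15. Check: 1 acre = 4046.8564 m^2, so 0.7957 acre = 0.7957 * 4046.8564 = 3220.0837 m^2. 1 mile = 1609.344 m, so 0.0459 mile = 0.0459 * 1609.344 = 73.86889 m. Combine: 3220.0837 m^2 / 73.86889 m = 43.591878 m. 1 parsec = 3.0856776e+16 m, so 43.591878 m = 43.591878 / 3.0856776e+16 = 1.4127166e-15 parsec ≈ 1.413e-15 parsec (4 s.f.).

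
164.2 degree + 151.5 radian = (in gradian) 9827. Check: 1 degree = 0.017453293 rad, so 164.2 degree = 164.2 * 0.017453293 = 2.8658306 rad. 151.5 radian = 151.5 rad. Sum: 2.8658306 + 151.5 = 154.36583 rad. 1 gradian = 0.015707963 rad, so 154.36583 rad = 154.36583 / 0.015707963 = 9827.234 gradian ≈ 9827 gradian (4 s.f.).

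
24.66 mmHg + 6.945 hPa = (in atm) 0.0393. Check: 1 mmHg = 133.32237 Pa, so 24.66 mmHg = 24.66 * 133.32237 = 3287.7296 Pa. 1 hPa = 100 Pa, so 6.945 hPa = 6.945 * 100 = 694.5 Pa. Sum: 3287.7296 + 694.5 = 3982.2296 Pa. 1 atm = 101325 Pa, so 3982.2296 Pa = 3982.2296 / 101325 = 0.039301551 atm ≈ 0.0393 atm (4 s.f.).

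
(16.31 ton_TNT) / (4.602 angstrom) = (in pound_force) 1 ton_TNT = 4.184e+09 J, so 16.31 ton_TNT = 16.31 * 4.184e+09 = 6.824104e+10 J. 1 angstrom = 1e-10 m, so 4.602 angstrom = 4.602 * 1e-10 = 4.602e-10 m. Combine: 6.824104e+10 J / 4.602e-10 m = 1.4828561e+20 N. 1 pound_force = 4.4482216 N, so 1.4828561e+20 N = 1.4828561e+20 / 4.4482216 = 3.3335932e+19 pound_force ≈ 3.334e+19 pound_force (4 s.f.). Final answer: 3.334e+19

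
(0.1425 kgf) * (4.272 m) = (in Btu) 1 kgf = 9.80665 N, so 0.1425 kgf = 0.1425 * 9.80665 = 1.3974476 N. 4.272 m is already in m. Combine: 1.3974476 N * 4.272 m = 5.9698963 J. 1 Btu = 1055.0559 J, so 5.9698963 J = 5.9698963 / 1055.0559 = 0.0056583699 Btu ≈ 0.005658 Btu (4 s.f.). Final answer: 0.005658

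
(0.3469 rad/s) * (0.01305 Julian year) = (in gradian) 0.3469 rad/s is already in rad/s. 1 Julian year = 31557600 s, so 0.01305 Julian year = 0.01305 * 31557600 = 411826.68 s. Combine: 0.3469 rad/s * 411826.68 s = 142862.68 rad. 1 gradian = 0.015707963 rad, so 142862.68 rad = 142862.68 / 0.015707963 = 9094920.4 gradian ≈ 9.095e+06 gradian (4 s.f.). Final answer: 9.095e+06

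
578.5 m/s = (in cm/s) 1 cm/s = 0.01 m/s, so 578.5 m/s = 578.5 / 0.01 = 57850 cm/s ≈ 5.785e+04 cm/s (4 s.f.). Final answer: 5.785e+04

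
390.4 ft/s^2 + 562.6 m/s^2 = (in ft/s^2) 2236. Check: 1 ft/s^2 = 0.3048 m/s^2, so 390.4 ft/s^2 = 390.4 * 0.3048 = 118.99392 m/s^2. 562.6 m/s^2 is already in m/s^2. Sum: 118.99392 + 562.6 = 681.59392 m/s^2. 1 ft/s^2 = 0.3048 m/s^2, so 681.59392 m/s^2 = 681.59392 / 0.3048 = 2236.2005 ft/s^2 ≈ 2236 ft/s^2 (4 s.f.).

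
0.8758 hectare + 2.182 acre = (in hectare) 1 hectare = 10000 m^2, so 0.8758 hectare = 0.8758 * 10000 = 8758 m^2. 1 acre = 4046.8564 m^2, so 2.182 acre = 2.182 * 4046.8564 = 8830.2407 m^2. Sum: 8758 + 8830.2407 = 17588.241 m^2. 1 hectare = 10000 m^2, so 17588.241 m^2 = 17588.241 / 10000 = 1.7588241 hectare ≈ 1.759 hectare (4 s.f.). Final answer: 1.759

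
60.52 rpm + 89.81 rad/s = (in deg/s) 5509. Check: 1 rpm = 0.10471976 rad/s, so 60.52 rpm = 60.52 * 0.10471976 = 6.3376396 rad/s. 89.81 rad/s is already in rad/s. Sum: 6.3376396 + 89.81 = 96.14764 rad/s. 1 deg/s = 0.017453293 rad/s, so 96.14764 rad/s = 96.14764 / 0.017453293 = 5508.854 deg/s ≈ 5509 deg/s (4 s.f.).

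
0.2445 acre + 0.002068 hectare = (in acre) 1 acre = 4046.8564 m^2, so 0.2445 acre = 0.2445 * 4046.8564 = 989.4564 m^2. 1 hectare = 10000 m^2, so 0.002068 hectare = 0.002068 * 10000 = 20.68 m^2. Sum: 989.4564 + 20.68 = 1010.1364 m^2. 1 acre = 4046.8564 m^2, so 1010.1364 m^2 = 1010.1364 / 4046.8564 = 0.24961014 acre ≈ 0.2496 acre (4 s.f.). Final answer: 0.2496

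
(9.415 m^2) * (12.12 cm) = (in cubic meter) 1.141. Check: 9.415 m^2 is already in m^2. 1 cm = 0.01 m, so 12.12 cm = 12.12 * 0.01 = 0.1212 m. Combine: 9.415 m^2 * 0.1212 m = 1.141098 m^3. 1.141098 m^3 = 1.141098 cubic meter ≈ 1.141 cubic meter (4 s.f.).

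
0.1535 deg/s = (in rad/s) 1 deg/s = 0.017453293 rad/s, so 0.1535 deg/s = 0.1535 * 0.017453293 = 0.0026790804 rad/s. Result: 0.0026790804 rad/s ≈ 0.002679 rad/s (4 s.f.). Final answer: 0.002679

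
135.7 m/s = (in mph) 303.6. Check: 1 mph = 0.44704 m/s, so 135.7 m/s = 135.7 / 0.44704 = 303.55225 mph ≈ 303.6 mph (4 s.f.).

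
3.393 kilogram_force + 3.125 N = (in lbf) 1 kilogram_force = 9.80665 N, so 3.393 kilogram_force = 3.393 * 9.80665 = 33.273963 N. 3.125 N is already in N. Sum: 33.273963 + 3.125 = 36.398963 N. 1 lbf = 4.4482216 N, so 36.398963 N = 36.398963 / 4.4482216 = 8.1828125 lbf ≈ 8.183 lbf (4 s.f.). Final answer: 8.183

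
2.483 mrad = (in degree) 0.1423. Check: 1 mrad = 0.001 rad, so 2.483 mrad = 2.483 * 0.001 = 0.002483 rad. 1 degree = 0.017453293 rad, so 0.002483 rad = 0.002483 / 0.017453293 = 0.14226542 degree ≈ 0.1423 degree (4 s.f.).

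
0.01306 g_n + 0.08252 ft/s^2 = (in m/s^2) 0.1532. Check: 1 g_n = 9.80665 m/s^2, so 0.01306 g_n = 0.01306 * 9.80665 = 0.12807485 m/s^2. 1 ft/s^2 = 0.3048 m/s^2, so 0.08252 ft/s^2 = 0.08252 * 0.3048 = 0.025152096 m/s^2. Sum: 0.12807485 + 0.025152096 = 0.15322695 m/s^2. Result: 0.15322695 m/s^2 ≈ 0.1532 m/s^2 (4 s.f.).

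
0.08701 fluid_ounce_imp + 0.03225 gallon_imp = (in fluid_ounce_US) 1 fluid_ounce_imp = 2.8413063e-05 m^3, so 0.08701 fluid_ounce_imp = 0.08701 * 2.8413063e-05 = 2.4722206e-06 m^3. 1 gallon_imp = 0.00454609 m^3, so 0.03225 gallon_imp = 0.03225 * 0.00454609 = 0.0001466114 m^3. Sum: 2.4722206e-06 + 0.0001466114 = 0.00014908362 m^3. 1 fluid_ounce_US = 2.957353e-05 m^3, so 0.00014908362 m^3 = 0.00014908362 / 2.957353e-05 = 5.041117 fluid_ounce_US ≈ 5.041 fluid_ounce_US (4 s.f.). Final answer: 5.041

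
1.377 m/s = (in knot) 2.677. Check: 1 knot = 0.51444444 m/s, so 1.377 m/s = 1.377 / 0.51444444 = 2.6766739 knot ≈ 2.677 knot (4 s.f.).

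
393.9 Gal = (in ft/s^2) 1 Gal = 0.01 m/s^2, so 393.9 Gal = 393.9 * 0.01 = 3.939 m/s^2. 1 ft/s^2 = 0.3048 m/s^2, so 3.939 m/s^2 = 3.939 / 0.3048 = 12.923228 ft/s^2 ≈ 12.92 ft/s^2 (4 s.f.). Final answer: 12.92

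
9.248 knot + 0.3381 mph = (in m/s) 1 knot = 0.51444444 m/s, so 9.248 knot = 9.248 * 0.51444444 = 4.7575822 m/s. 1 mph = 0.44704 m/s, so 0.3381 mph = 0.3381 * 0.44704 = 0.15114422 m/s. Sum: 4.7575822 + 0.15114422 = 4.9087264 m/s. Result: 4.9087264 m/s ≈ 4.909 m/s (4 s.f.). Final answer: 4.909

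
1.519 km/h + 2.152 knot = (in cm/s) 152.9. Check: 1 km/h = 0.27777778 m/s, so 1.519 km/h = 1.519 * 0.27777778 = 0.42194444 m/s. 1 knot = 0.51444444 m/s, so 2.152 knot = 2.152 * 0.51444444 = 1.1070844 m/s. Sum: 0.42194444 + 1.1070844 = 1.5290289 m/s. 1 cm/s = 0.01 m/s, so 1.5290289 m/s = 1.5290289 / 0.01 = 152.90289 cm/s ≈ 152.9 cm/s (4 s.f.).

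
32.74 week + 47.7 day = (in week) 1 week = 604800 s, so 32.74 week = 32.74 * 604800 = 19801152 s. 1 day = 86400 s, so 47.7 day = 47.7 * 86400 = 4121280 s. Sum: 19801152 + 4121280 = 23922432 s. 1 week = 604800 s, so 23922432 s = 23922432 / 604800 = 39.554286 week ≈ 39.55 week (4 s.f.). Final answer: 39.55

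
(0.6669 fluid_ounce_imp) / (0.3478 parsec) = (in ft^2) 1.901e-20. Check: 1 fluid_ounce_imp = 2.8413063e-05 m^3, so 0.6669 fluid_ounce_imp = 0.6669 * 2.8413063e-05 = 1.8948671e-05 m^3. 1 parsec = 3.0856776e+16 m, so 0.3478 parsec = 0.3478 * 3.0856776e+16 = 1.0731987e+16 m. Combine: 1.8948671e-05 m^3 / 1.0731987e+16 m = 1.7656257e-21 m^2. 1 ft^2 = 0.09290304 m^2, so 1.7656257e-21 m^2 = 1.7656257e-21 / 0.09290304 = 1.9005037e-20 ft^2 ≈ 1.901e-20 ft^2 (4 s.f.).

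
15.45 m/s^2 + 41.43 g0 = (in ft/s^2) 1384. Check: 15.45 m/s^2 is already in m/s^2. 1 g0 = 9.80665 m/s^2, so 41.43 g0 = 41.43 * 9.80665 = 406.28951 m/s^2. Sum: 15.45 + 406.28951 = 421.73951 m/s^2. 1 ft/s^2 = 0.3048 m/s^2, so 421.73951 m/s^2 = 421.73951 / 0.3048 = 1383.6598 ft/s^2 ≈ 1384 ft/s^2 (4 s.f.).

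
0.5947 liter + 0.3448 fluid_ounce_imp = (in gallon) 1 liter = 0.001 m^3, so 0.5947 liter = 0.5947 * 0.001 = 0.0005947 m^3. 1 fluid_ounce_imp = 2.8413063e-05 m^3, so 0.3448 fluid_ounce_imp = 0.3448 * 2.8413063e-05 = 9.796824e-06 m^3. Sum: 0.0005947 + 9.796824e-06 = 0.00060449682 m^3. 1 gallon = 0.0037854118 m^3, so 0.00060449682 m^3 = 0.00060449682 / 0.0037854118 = 0.15969117 gallon ≈ 0.1597 gallon (4 s.f.). Final answer: 0.1597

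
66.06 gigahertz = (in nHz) 1 gigahertz = 1e+09 Hz, so 66.06 gigahertz = 66.06 * 1e+09 = 6.606e+10 Hz. 1 nHz = 1e-09 Hz, so 6.606e+10 Hz = 6.606e+10 / 1e-09 = 6.606e+19 nHz. Final answer: 6.606e+19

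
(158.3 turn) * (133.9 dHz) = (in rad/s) 1.332e+04. Check: 1 turn = 6.2831853 rad, so 158.3 turn = 158.3 * 6.2831853 = 994.62823 rad. 1 dHz = 0.1 Hz, so 133.9 dHz = 133.9 * 0.1 = 13.39 Hz. Combine: 994.62823 rad * 13.39 Hz = 13318.072 rad/s. Result: 13318.072 rad/s ≈ 1.332e+04 rad/s (4 s.f.).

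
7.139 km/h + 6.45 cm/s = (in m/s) 1 km/h = 0.27777778 m/s, so 7.139 km/h = 7.139 * 0.27777778 = 1.9830556 m/s. 1 cm/s = 0.01 m/s, so 6.45 cm/s = 6.45 * 0.01 = 0.0645 m/s. Sum: 1.9830556 + 0.0645 = 2.0475556 m/s. Result: 2.0475556 m/s ≈ 2.048 m/s (4 s.f.). Final answer: 2.048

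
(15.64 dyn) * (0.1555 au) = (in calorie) 8.696e+05. Check: 1 dyn = 1e-05 N, so 15.64 dyn = 15.64 * 1e-05 = 0.0001564 N. 1 au = 1.4959787e+11 m, so 0.1555 au = 0.1555 * 1.4959787e+11 = 2.3262469e+10 m. Combine: 0.0001564 N * 2.3262469e+10 m = 3638250.1 J. 1 calorie = 4.184 J, so 3638250.1 J = 3638250.1 / 4.184 = 869562.65 calorie ≈ 8.696e+05 calorie (4 s.f.).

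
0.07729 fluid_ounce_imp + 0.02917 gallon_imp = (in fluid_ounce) 4.558. Check: 1 fluid_ounce_imp = 2.8413063e-05 m^3, so 0.07729 fluid_ounce_imp = 0.07729 * 2.8413063e-05 = 2.1960456e-06 m^3. 1 gallon_imp = 0.00454609 m^3, so 0.02917 gallon_imp = 0.02917 * 0.00454609 = 0.00013260945 m^3. Sum: 2.1960456e-06 + 0.00013260945 = 0.00013480549 m^3. 1 fluid_ounce = 2.957353e-05 m^3, so 0.00013480549 m^3 = 0.00013480549 / 2.957353e-05 = 4.5583159 fluid_ounce ≈ 4.558 fluid_ounce (4 s.f.).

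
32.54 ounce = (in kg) 1 ounce = 0.028349523 kg, so 32.54 ounce = 32.54 * 0.028349523 = 0.92249348 kg. Result: 0.92249348 kg ≈ 0.9225 kg (4 s.f.). Final answer: 0.9225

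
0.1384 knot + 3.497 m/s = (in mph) 1 knot = 0.51444444 m/s, so 0.1384 knot = 0.1384 * 0.51444444 = 0.071199111 m/s. 3.497 m/s is already in m/s. Sum: 0.071199111 + 3.497 = 3.5681991 m/s. 1 mph = 0.44704 m/s, so 3.5681991 m/s = 3.5681991 / 0.44704 = 7.9818341 mph ≈ 7.982 mph (4 s.f.). Final answer: 7.982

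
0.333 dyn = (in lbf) 7.486e-07. Check: 1 dyn = 1e-05 N, so 0.333 dyn = 0.333 * 1e-05 = 3.33e-06 N. 1 lbf = 4.4482216 N, so 3.33e-06 N = 3.33e-06 / 4.4482216 = 7.4861378e-07 lbf ≈ 7.486e-07 lbf (4 s.f.).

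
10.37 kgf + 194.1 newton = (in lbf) 66.5. Check: 1 kgf = 9.80665 N, so 10.37 kgf = 10.37 * 9.80665 = 101.69496 N. 194.1 newton = 194.1 N. Sum: 101.69496 + 194.1 = 295.79496 N. 1 lbf = 4.4482216 N, so 295.79496 N = 295.79496 / 4.4482216 = 66.497352 lbf ≈ 66.5 lbf (4 s.f.).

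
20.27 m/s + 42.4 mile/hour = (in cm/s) 3922. Check: 20.27 m/s is already in m/s. 1 mile/hour = 0.44704 m/s, so 42.4 mile/hour = 42.4 * 0.44704 = 18.954496 m/s. Sum: 20.27 + 18.954496 = 39.224496 m/s. 1 cm/s = 0.01 m/s, so 39.224496 m/s = 39.224496 / 0.01 = 3922.4496 cm/s ≈ 3922 cm/s (4 s.f.).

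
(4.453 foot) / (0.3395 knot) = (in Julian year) 2.463e-07. Check: 1 foot = 0.3048 m, so 4.453 foot = 4.453 * 0.3048 = 1.3572744 m. 1 knot = 0.51444444 m/s, so 0.3395 knot = 0.3395 * 0.51444444 = 0.17465389 m/s. Combine: 1.3572744 m / 0.17465389 m/s = 7.7712235 s. 1 Julian year = 31557600 s, so 7.7712235 s = 7.7712235 / 31557600 = 2.4625521e-07 Julian year ≈ 2.463e-07 Julian year (4 s.f.).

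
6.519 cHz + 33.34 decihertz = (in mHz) 3399. Check: 1 cHz = 0.01 Hz, so 6.519 cHz = 6.519 * 0.01 = 0.06519 Hz. 1 decihertz = 0.1 Hz, so 33.34 decihertz = 33.34 * 0.1 = 3.334 Hz. Sum: 0.06519 + 3.334 = 3.39919 Hz. 1 mHz = 0.001 Hz, so 3.39919 Hz = 3.39919 / 0.001 = 3399.19 mHz ≈ 3399 mHz (4 s.f.).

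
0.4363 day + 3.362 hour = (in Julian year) 0.001578. Check: 1 day = 86400 s, so 0.4363 day = 0.4363 * 86400 = 37696.32 s. 1 hour = 3600 s, so 3.362 hour = 3.362 * 3600 = 12103.2 s. Sum: 37696.32 + 12103.2 = 49799.52 s. 1 Julian year = 31557600 s, so 49799.52 s = 49799.52 / 31557600 = 0.0015780516 Julian year ≈ 0.001578 Julian year (4 s.f.).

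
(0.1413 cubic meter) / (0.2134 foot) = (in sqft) 0.1413 cubic meter = 0.1413 m^3. 1 foot = 0.3048 m, so 0.2134 foot = 0.2134 * 0.3048 = 0.06504432 m. Combine: 0.1413 m^3 / 0.06504432 m = 2.1723649 m^2. 1 sqft = 0.09290304 m^2, so 2.1723649 m^2 = 2.1723649 / 0.09290304 = 23.383142 sqft ≈ 23.38 sqft (4 s.f.). Final answer: 23.38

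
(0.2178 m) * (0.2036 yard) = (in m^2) 0.04055. Check: 0.2178 m is already in m. 1 yard = 0.9144 m, so 0.2036 yard = 0.2036 * 0.9144 = 0.18617184 m. Combine: 0.2178 m * 0.18617184 m = 0.040548227 m^2. Result: 0.040548227 m^2 ≈ 0.04055 m^2 (4 s.f.).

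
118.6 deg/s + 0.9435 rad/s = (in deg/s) 1 deg/s = 0.017453293 rad/s, so 118.6 deg/s = 118.6 * 0.017453293 = 2.0699605 rad/s. 0.9435 rad/s is already in rad/s. Sum: 2.0699605 + 0.9435 = 3.0134605 rad/s. 1 deg/s = 0.017453293 rad/s, so 3.0134605 rad/s = 3.0134605 / 0.017453293 = 172.65857 deg/s ≈ 172.7 deg/s (4 s.f.). Final answer: 172.7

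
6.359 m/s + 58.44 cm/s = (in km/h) 25. Check: 6.359 m/s is already in m/s. 1 cm/s = 0.01 m/s, so 58.44 cm/s = 58.44 * 0.01 = 0.5844 m/s. Sum: 6.359 + 0.5844 = 6.9434 m/s. 1 km/h = 0.27777778 m/s, so 6.9434 m/s = 6.9434 / 0.27777778 = 24.99624 km/h ≈ 25 km/h (4 s.f.).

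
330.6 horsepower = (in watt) 2.465e+05. Check: 1 horsepower = 745.69987 W, so 330.6 horsepower = 330.6 * 745.69987 = 246528.38 W. 246528.38 W = 246528.38 watt ≈ 2.465e+05 watt (4 s.f.).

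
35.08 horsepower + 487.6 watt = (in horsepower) 35.73. Check: 1 horsepower = 745.69987 W, so 35.08 horsepower = 35.08 * 745.69987 = 26159.151 W. 487.6 watt = 487.6 W. Sum: 26159.151 + 487.6 = 26646.751 W. 1 horsepower = 745.69987 W, so 26646.751 W = 26646.751 / 745.69987 = 35.733882 horsepower ≈ 35.73 horsepower (4 s.f.).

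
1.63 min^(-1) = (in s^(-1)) 0.02717. Check: 1 min^(-1) = 0.016666667 Hz, so 1.63 min^(-1) = 1.63 * 0.016666667 = 0.027166667 Hz. 0.027166667 Hz = 0.027166667 s^(-1) ≈ 0.02717 s^(-1) (4 s.f.).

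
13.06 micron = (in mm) 0.01306. Check: 1 micron = 1e-06 m, so 13.06 micron = 13.06 * 1e-06 = 1.306e-05 m. 1 mm = 0.001 m, so 1.306e-05 m = 1.306e-05 / 0.001 = 0.01306 mm.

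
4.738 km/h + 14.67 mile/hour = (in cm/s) 1 km/h = 0.27777778 m/s, so 4.738 km/h = 4.738 * 0.27777778 = 1.3161111 m/s. 1 mile/hour = 0.44704 m/s, so 14.67 mile/hour = 14.67 * 0.44704 = 6.5580768 m/s. Sum: 1.3161111 + 6.5580768 = 7.8741879 m/s. 1 cm/s = 0.01 m/s, so 7.8741879 m/s = 7.8741879 / 0.01 = 787.41879 cm/s ≈ 787.4 cm/s (4 s.f.). Final answer: 787.4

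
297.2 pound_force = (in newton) 1322. Check: 1 pound_force = 4.4482216 N, so 297.2 pound_force = 297.2 * 4.4482216 = 1322.0115 N. 1322.0115 N = 1322.0115 newton ≈ 1322 newton (4 s.f.).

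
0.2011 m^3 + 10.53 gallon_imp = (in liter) 249. Check: 0.2011 m^3 is already in m^3. 1 gallon_imp = 0.00454609 m^3, so 10.53 gallon_imp = 10.53 * 0.00454609 = 0.047870328 m^3. Sum: 0.2011 + 0.047870328 = 0.24897033 m^3. 1 liter = 0.001 m^3, so 0.24897033 m^3 = 0.24897033 / 0.001 = 248.97033 liter ≈ 249 liter (4 s.f.).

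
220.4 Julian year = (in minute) 1 Julian year = 31557600 s, so 220.4 Julian year = 220.4 * 31557600 = 6.955295e+09 s. 1 minute = 60 s, so 6.955295e+09 s = 6.955295e+09 / 60 = 1.1592158e+08 minute ≈ 1.159e+08 minute (4 s.f.). Final answer: 1.159e+08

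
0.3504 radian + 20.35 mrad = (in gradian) 23.6. Check: 0.3504 radian = 0.3504 rad. 1 mrad = 0.001 rad, so 20.35 mrad = 20.35 * 0.001 = 0.02035 rad. Sum: 0.3504 + 0.02035 = 0.37075 rad. 1 gradian = 0.015707963 rad, so 0.37075 rad = 0.37075 / 0.015707963 = 23.602678 gradian ≈ 23.6 gradian (4 s.f.).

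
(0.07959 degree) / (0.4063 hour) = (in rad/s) 1 degree = 0.017453293 rad, so 0.07959 degree = 0.07959 * 0.017453293 = 0.0013891076 rad. 1 hour = 3600 s, so 0.4063 hour = 0.4063 * 3600 = 1462.68 s. Combine: 0.0013891076 rad / 1462.68 s = 9.4970024e-07 rad/s. Result: 9.4970024e-07 rad/s ≈ 9.497e-07 rad/s (4 s.f.). Final answer: 9.497e-07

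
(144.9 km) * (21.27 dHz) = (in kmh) 1 km = 1000 m, so 144.9 km = 144.9 * 1000 = 144900 m. 1 dHz = 0.1 Hz, so 21.27 dHz = 21.27 * 0.1 = 2.127 Hz. Combine: 144900 m * 2.127 Hz = 308202.3 m/s. 1 kmh = 0.27777778 m/s, so 308202.3 m/s = 308202.3 / 0.27777778 = 1109528.3 kmh ≈ 1.11e+06 kmh (4 s.f.). Final answer: 1.11e+06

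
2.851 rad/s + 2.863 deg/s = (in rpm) 2.851 rad/s is already in rad/s. 1 deg/s = 0.017453293 rad/s, so 2.863 deg/s = 2.863 * 0.017453293 = 0.049968776 rad/s. Sum: 2.851 + 0.049968776 = 2.9009688 rad/s. 1 rpm = 0.10471976 rad/s, so 2.9009688 rad/s = 2.9009688 / 0.10471976 = 27.702211 rpm ≈ 27.7 rpm (4 s.f.). Final answer: 27.7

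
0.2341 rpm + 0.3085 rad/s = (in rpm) 1 rpm = 0.10471976 rad/s, so 0.2341 rpm = 0.2341 * 0.10471976 = 0.024514895 rad/s. 0.3085 rad/s is already in rad/s. Sum: 0.024514895 + 0.3085 = 0.33301489 rad/s. 1 rpm = 0.10471976 rad/s, so 0.33301489 rad/s = 0.33301489 / 0.10471976 = 3.180058 rpm ≈ 3.18 rpm (4 s.f.). Final answer: 3.18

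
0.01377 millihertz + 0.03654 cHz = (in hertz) 1 millihertz = 0.001 Hz, so 0.01377 millihertz = 0.01377 * 0.001 = 1.377e-05 Hz. 1 cHz = 0.01 Hz, so 0.03654 cHz = 0.03654 * 0.01 = 0.0003654 Hz. Sum: 1.377e-05 + 0.0003654 = 0.00037917 Hz. 0.00037917 Hz = 0.00037917 hertz ≈ 0.0003792 hertz (4 s.f.). Final answer: 0.0003792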